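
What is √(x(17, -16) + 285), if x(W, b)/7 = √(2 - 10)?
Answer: √(285 + 14*I*√2) ≈ 16.892 + 0.58604*I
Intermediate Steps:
x(W, b) = 14*I*√2 (x(W, b) = 7*√(2 - 10) = 7*√(-8) = 7*(2*I*√2) = 14*I*√2)
√(x(17, -16) + 285) = √(14*I*√2 + 285) = √(285 + 14*I*√2)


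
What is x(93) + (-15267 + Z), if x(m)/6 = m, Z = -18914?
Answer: -33623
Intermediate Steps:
x(m) = 6*m
x(93) + (-15267 + Z) = 6*93 + (-15267 - 18914) = 558 - 34181 = -33623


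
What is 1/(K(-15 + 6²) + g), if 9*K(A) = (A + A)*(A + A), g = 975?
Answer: 1/1171 ≈ 0.00085397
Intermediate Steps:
K(A) = 4*A²/9 (K(A) = ((A + A)*(A + A))/9 = ((2*A)*(2*A))/9 = (4*A²)/9 = 4*A²/9)
1/(K(-15 + 6²) + g) = 1/(4*(-15 + 6²)²/9 + 975) = 1/(4*(-15 + 36)²/9 + 975) = 1/((4/9)*21² + 975) = 1/((4/9)*441 + 975) = 1/(196 + 975) = 1/1171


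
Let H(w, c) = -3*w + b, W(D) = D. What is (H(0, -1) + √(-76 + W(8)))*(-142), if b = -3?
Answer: 426 - 284*I*√17 ≈ 426.0 - 1171.0*I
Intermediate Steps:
H(w, c) = -3 - 3*w (H(w, c) = -3*w - 3 = -3 - 3*w)
(H(0, -1) + √(-76 + W(8)))*(-142) = ((-3 - 3*0) + √(-76 + 8))*(-142) = ((-3 + 0) + √(-68))*(-142) = (-3 + 2*I*√17)*(-142) = 426 - 284*I*√17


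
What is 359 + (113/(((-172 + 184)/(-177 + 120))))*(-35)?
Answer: 76581/4 ≈ 19145.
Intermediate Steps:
359 + (113/(((-172 + 184)/(-177 + 120))))*(-35) = 359 + (113/((12/(-57))))*(-35) = 359 + (113/((12*(-1/57))))*(-35) = 359 + (113/(-4/19))*(-35) = 359 + (113*(-19/4))*(-35) = 359 - 2147/4*(-35) = 359 + 75145/4 = 76581/4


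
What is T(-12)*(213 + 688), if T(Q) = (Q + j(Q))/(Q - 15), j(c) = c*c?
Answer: -39644/9 ≈ -4404.9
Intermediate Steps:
j(c) = c²
T(Q) = (Q + Q²)/(-15 + Q) (T(Q) = (Q + Q²)/(Q - 15) = (Q + Q²)/(-15 + Q))
T(-12)*(213 + 688) = (-12*(1 - 12)/(-15 - 12))*(213 + 688) = -12*(-11)/(-27)*901 = -12*(-1/27)*(-11)*901 = -44/9*901 = -39644/9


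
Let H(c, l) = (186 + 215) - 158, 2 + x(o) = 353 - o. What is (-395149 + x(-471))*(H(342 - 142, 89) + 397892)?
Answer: -156995380145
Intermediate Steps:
x(o) = 351 - o (x(o) = -2 + (353 - o) = 351 - o)
H(c, l) = 243 (H(c, l) = 401 - 158 = 243)
(-395149 + x(-471))*(H(342 - 142, 89) + 397892) = (-395149 + (351 - 1*(-471)))*(243 + 397892) = (-395149 + (351 + 471))*398135 = (-395149 + 822)*398135 = -394327*398135 = -156995380145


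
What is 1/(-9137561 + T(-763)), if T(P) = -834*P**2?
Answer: -1/494666507 ≈ -2.0216e-9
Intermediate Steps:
1/(-9137561 + T(-763)) = 1/(-9137561 - 834*(-763)**2) = 1/(-9137561 - 834*582169) = 1/(-9137561 - 485528946) = 1/(-494666507) = -1/494666507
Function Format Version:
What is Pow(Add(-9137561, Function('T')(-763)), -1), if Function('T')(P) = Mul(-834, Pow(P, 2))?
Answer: Rational(-1, 494666507) ≈ -2.0216e-9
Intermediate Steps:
Pow(Add(-9137561, Function('T')(-763)), -1) = Pow(Add(-9137561, Mul(-834, Pow(-763, 2))), -1) = Pow(Add(-9137561, Mul(-834, 582169)), -1) = Pow(Add(-9137561, -485528946), -1) = Pow(-494666507, -1) = Rational(-1, 494666507)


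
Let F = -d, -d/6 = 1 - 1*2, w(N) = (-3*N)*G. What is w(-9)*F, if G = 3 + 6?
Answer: -1458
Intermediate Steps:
G = 9
w(N) = -27*N (w(N) = -3*N*9 = -27*N)
d = 6 (d = -6*(1 - 1*2) = -6*(1 - 2) = -6*(-1) = 6)
F = -6 (F = -1*6 = -6)
w(-9)*F = -27*(-9)*(-6) = 243*(-6) = -1458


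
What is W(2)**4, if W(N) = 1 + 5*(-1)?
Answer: 256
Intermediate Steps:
W(N) = -4 (W(N) = 1 - 5 = -4)
W(2)**4 = (-4)**4 = 256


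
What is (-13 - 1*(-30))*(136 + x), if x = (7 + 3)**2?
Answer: 4012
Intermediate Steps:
x = 100 (x = 10**2 = 100)
(-13 - 1*(-30))*(136 + x) = (-13 - 1*(-30))*(136 + 100) = (-13 + 30)*236 = 17*236 = 4012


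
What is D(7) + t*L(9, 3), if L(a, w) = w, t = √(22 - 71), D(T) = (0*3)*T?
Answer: 21*I ≈ 21.0*I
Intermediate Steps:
D(T) = 0 (D(T) = 0*T = 0)
t = 7*I (t = √(-49) = 7*I ≈ 7.0*I)
D(7) + t*L(9, 3) = 0 + (7*I)*3 = 0 + 21*I = 21*I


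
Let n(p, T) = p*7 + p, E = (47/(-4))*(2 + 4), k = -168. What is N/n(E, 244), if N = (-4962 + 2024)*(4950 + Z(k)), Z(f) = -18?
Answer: 1207518/47 ≈ 25692.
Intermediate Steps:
N = -14490216 (N = (-4962 + 2024)*(4950 - 18) = -2938*4932 = -14490216)
E = -141/2 (E = (47*(-¼))*6 = -47/4*6 = -141/2 ≈ -70.500)
n(p, T) = 8*p (n(p, T) = 7*p + p = 8*p)
N/n(E, 244) = -14490216/(8*(-141/2)) = -14490216/(-564) = -14490216*(-1/564) = 1207518/47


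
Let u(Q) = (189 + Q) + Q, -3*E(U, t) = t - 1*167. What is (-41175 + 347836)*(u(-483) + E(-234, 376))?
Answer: -778918940/3 ≈ -2.5964e+8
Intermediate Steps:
E(U, t) = 167/3 - t/3 (E(U, t) = -(t - 1*167)/3 = -(t - 167)/3 = -(-167 + t)/3 = 167/3 - t/3)
u(Q) = 189 + 2*Q
(-41175 + 347836)*(u(-483) + E(-234, 376)) = (-41175 + 347836)*((189 + 2*(-483)) + (167/3 - 1/3*376)) = 306661*((189 - 966) + (167/3 - 376/3)) = 306661*(-777 - 209/3) = 306661*(-2540/3) = -778918940/3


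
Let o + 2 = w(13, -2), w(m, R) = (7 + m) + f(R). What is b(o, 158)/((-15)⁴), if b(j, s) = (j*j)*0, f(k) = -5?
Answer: 0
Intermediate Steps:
w(m, R) = 2 + m (w(m, R) = (7 + m) - 5 = 2 + m)
o = 13 (o = -2 + (2 + 13) = -2 + 15 = 13)
b(j, s) = 0 (b(j, s) = j²*0 = 0)
b(o, 158)/((-15)⁴) = 0/((-15)⁴) = 0/50625 = 0*(1/50625) = 0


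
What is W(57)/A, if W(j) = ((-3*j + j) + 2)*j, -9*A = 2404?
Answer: 14364/601 ≈ 23.900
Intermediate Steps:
A = -2404/9 (A = -1/9*2404 = -2404/9 ≈ -267.11)
W(j) = j*(2 - 2*j) (W(j) = (-2*j + 2)*j = (2 - 2*j)*j = j*(2 - 2*j))
W(57)/A = (2*57*(1 - 1*57))/(-2404/9) = (2*57*(1 - 57))*(-9/2404) = (2*57*(-56))*(-9/2404) = -6384*(-9/2404) = 14364/601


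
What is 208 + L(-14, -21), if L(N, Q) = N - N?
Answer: 208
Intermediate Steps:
L(N, Q) = 0
208 + L(-14, -21) = 208 + 0 = 208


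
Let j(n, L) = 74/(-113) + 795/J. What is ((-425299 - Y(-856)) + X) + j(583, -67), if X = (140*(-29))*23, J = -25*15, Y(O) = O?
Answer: -1462857814/2825 ≈ -5.1783e+5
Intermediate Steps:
J = -375
X = -93380 (X = -4060*23 = -93380)
j(n, L) = -7839/2825 (j(n, L) = 74/(-113) + 795/(-375) = 74*(-1/113) + 795*(-1/375) = -74/113 - 53/25 = -7839/2825)
((-425299 - Y(-856)) + X) + j(583, -67) = ((-425299 - 1*(-856)) - 93380) - 7839/2825 = ((-425299 + 856) - 93380) - 7839/2825 = (-424443 - 93380) - 7839/2825 = -517823 - 7839/2825 = -1462857814/2825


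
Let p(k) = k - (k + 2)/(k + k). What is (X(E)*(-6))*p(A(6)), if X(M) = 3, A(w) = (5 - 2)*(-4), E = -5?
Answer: 447/2 ≈ 223.50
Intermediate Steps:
A(w) = -12 (A(w) = 3*(-4) = -12)
p(k) = k - (2 + k)/(2*k)
(X(E)*(-6))*p(A(6)) = (3*(-6))*(-½ - 12 - 1/(-12)) = -18*(-½ - 12 - 1*(-1/12)) = -18*(-½ - 12 + 1/12) = -18*(-149/12) = 447/2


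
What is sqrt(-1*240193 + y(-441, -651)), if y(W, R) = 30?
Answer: I*sqrt(240163) ≈ 490.06*I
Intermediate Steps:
sqrt(-1*240193 + y(-441, -651)) = sqrt(-1*240193 + 30) = sqrt(-240193 + 30) = sqrt(-240163) = I*sqrt(240163)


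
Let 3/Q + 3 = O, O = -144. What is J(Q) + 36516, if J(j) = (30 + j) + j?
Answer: 1790752/49 ≈ 36546.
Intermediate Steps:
Q = -1/49 (Q = 3/(-3 - 144) = 3/(-147) = 3*(-1/147) = -1/49 ≈ -0.020408)
J(j) = 30 + 2*j
J(Q) + 36516 = (30 + 2*(-1/49)) + 36516 = (30 - 2/49) + 36516 = 1468/49 + 36516 = 1790752/49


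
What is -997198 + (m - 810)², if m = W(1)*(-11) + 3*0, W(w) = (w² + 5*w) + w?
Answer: -210429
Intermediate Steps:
W(w) = w² + 6*w
m = -77 (m = (1*(6 + 1))*(-11) + 3*0 = (1*7)*(-11) + 0 = 7*(-11) + 0 = -77 + 0 = -77)
-997198 + (m - 810)² = -997198 + (-77 - 810)² = -997198 + (-887)² = -997198 + 786769 = -210429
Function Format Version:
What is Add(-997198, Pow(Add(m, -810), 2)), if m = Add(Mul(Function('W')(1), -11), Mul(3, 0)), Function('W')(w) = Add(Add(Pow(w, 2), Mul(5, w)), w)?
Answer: -210429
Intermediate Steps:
Function('W')(w) = Add(Pow(w, 2), Mul(6, w))
m = -77 (m = Add(Mul(Mul(1, Add(6, 1)), -11), Mul(3, 0)) = Add(Mul(Mul(1, 7), -11), 0) = Add(Mul(7, -11), 0) = Add(-77, 0) = -77)
Add(-997198, Pow(Add(m, -810), 2)) = Add(-997198, Pow(Add(-77, -810), 2)) = Add(-997198, Pow(-887, 2)) = Add(-997198, 786769) = -210429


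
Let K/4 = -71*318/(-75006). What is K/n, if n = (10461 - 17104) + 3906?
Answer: -15052/34215237 ≈ -0.00043992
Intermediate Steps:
n = -2737 (n = -6643 + 3906 = -2737)
K = 15052/12501 (K = 4*(-71*318/(-75006)) = 4*(-22578*(-1/75006)) = 4*(3763/12501) = 15052/12501 ≈ 1.2041)
K/n = (15052/12501)/(-2737) = (15052/12501)*(-1/2737) = -15052/34215237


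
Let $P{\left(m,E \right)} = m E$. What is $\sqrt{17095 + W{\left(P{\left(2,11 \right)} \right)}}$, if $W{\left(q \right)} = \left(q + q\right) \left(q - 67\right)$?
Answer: $\sqrt{15115} \approx 122.94$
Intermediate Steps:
$P{\left(m,E \right)} = E m$
$W{\left(q \right)} = 2 q \left(-67 + q\right)$
$\sqrt{17095 + W{\left(P{\left(2,11 \right)} \right)}} = \sqrt{17095 + 2 \cdot 11 \cdot 2 \left(-67 + 11 \cdot 2\right)} = \sqrt{17095 + 2 \cdot 22 \left(-67 + 22\right)} = \sqrt{17095 + 2 \cdot 22 \left(-45\right)} = \sqrt{17095 - 1980} = \sqrt{15115}$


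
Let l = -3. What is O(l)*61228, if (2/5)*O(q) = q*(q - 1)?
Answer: 1836840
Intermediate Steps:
O(q) = 5*q*(-1 + q)/2 (O(q) = 5*(q*(q - 1))/2 = 5*(q*(-1 + q))/2 = 5*q*(-1 + q)/2)
O(l)*61228 = ((5/2)*(-3)*(-1 - 3))*61228 = ((5/2)*(-3)*(-4))*61228 = 30*61228 = 1836840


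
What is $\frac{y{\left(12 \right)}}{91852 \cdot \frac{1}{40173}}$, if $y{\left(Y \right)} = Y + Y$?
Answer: $\frac{241038}{22963} \approx 10.497$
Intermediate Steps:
$y{\left(Y \right)} = 2 Y$
$\frac{y{\left(12 \right)}}{91852 \cdot \frac{1}{40173}} = \frac{2 \cdot 12}{91852 \cdot \frac{1}{40173}} = \frac{24}{91852 \cdot \frac{1}{40173}} = \frac{24}{\frac{91852}{40173}} = 24 \cdot \frac{40173}{91852} = \frac{241038}{22963}$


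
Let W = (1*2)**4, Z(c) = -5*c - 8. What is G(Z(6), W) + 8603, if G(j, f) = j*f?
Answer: 7995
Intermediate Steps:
Z(c) = -8 - 5*c
W = 16 (W = 2**4 = 16)
G(j, f) = f*j
G(Z(6), W) + 8603 = 16*(-8 - 5*6) + 8603 = 16*(-8 - 30) + 8603 = 16*(-38) + 8603 = -608 + 8603 = 7995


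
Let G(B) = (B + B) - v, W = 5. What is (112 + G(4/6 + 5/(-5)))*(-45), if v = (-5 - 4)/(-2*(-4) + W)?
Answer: -65535/13 ≈ -5041.2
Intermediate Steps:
v = -9/13 (v = (-5 - 4)/(-2*(-4) + 5) = -9/(8 + 5) = -9/13 ≈ -0.69231)
G(B) = 9/13 + 2*B (G(B) = (B + B) - 1*(-9/13) = 2*B + 9/13 = 9/13 + 2*B)
(112 + G(4/6 + 5/(-5)))*(-45) = (112 + (9/13 + 2*(4/6 + 5/(-5))))*(-45) = (112 + (9/13 + 2*(4*(⅙) + 5*(-⅕))))*(-45) = (112 + (9/13 + 2*(⅔ - 1)))*(-45) = (112 + (9/13 + 2*(-⅓)))*(-45) = (112 + (9/13 - ⅔))*(-45) = (112 + 1/39)*(-45) = (4369/39)*(-45) = -65535/13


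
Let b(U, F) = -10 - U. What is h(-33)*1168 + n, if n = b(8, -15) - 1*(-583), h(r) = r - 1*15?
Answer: -55499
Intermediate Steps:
h(r) = -15 + r (h(r) = r - 15 = -15 + r)
n = 565 (n = (-10 - 1*8) - 1*(-583) = (-10 - 8) + 583 = -18 + 583 = 565)
h(-33)*1168 + n = (-15 - 33)*1168 + 565 = -48*1168 + 565 = -56064 + 565 = -55499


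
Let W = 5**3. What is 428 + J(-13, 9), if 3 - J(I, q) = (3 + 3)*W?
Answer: -319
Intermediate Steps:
W = 125
J(I, q) = -747 (J(I, q) = 3 - (3 + 3)*125 = 3 - 6*125 = 3 - 1*750 = 3 - 750 = -747)
428 + J(-13, 9) = 428 - 747 = -319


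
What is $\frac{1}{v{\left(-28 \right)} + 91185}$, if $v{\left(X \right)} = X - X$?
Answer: $\frac{1}{91185} \approx 1.0967 \cdot 10^{-5}$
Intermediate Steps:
$v{\left(X \right)} = 0$
$\frac{1}{v{\left(-28 \right)} + 91185} = \frac{1}{0 + 91185} = \frac{1}{91185}$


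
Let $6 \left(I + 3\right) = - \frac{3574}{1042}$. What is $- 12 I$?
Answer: $\frac{22330}{521} \approx 42.86$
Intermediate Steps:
$I = - \frac{11165}{3126}$ ($I = -3 + \frac{\left(-3574\right) \frac{1}{1042}}{6} = -3 + \frac{1}{6} \left(- \frac{1787}{521}\right) = -3 - \frac{1787}{3126} = - \frac{11165}{3126} \approx -3.5717$)
$- 12 I = \left(-12\right) \left(- \frac{11165}{3126}\right) = \frac{22330}{521}$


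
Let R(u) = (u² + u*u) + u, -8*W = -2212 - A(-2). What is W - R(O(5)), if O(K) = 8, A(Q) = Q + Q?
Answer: 140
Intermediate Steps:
A(Q) = 2*Q
W = 276 (W = -(-2212 - 2*(-2))/8 = -(-2212 - 1*(-4))/8 = -(-2212 + 4)/8 = -⅛*(-2208) = 276)
R(u) = u + 2*u² (R(u) = (u² + u²) + u = 2*u² + u = u + 2*u²)
W - R(O(5)) = 276 - 8*(1 + 2*8) = 276 - 8*(1 + 16) = 276 - 8*17 = 276 - 1*136 = 276 - 136 = 140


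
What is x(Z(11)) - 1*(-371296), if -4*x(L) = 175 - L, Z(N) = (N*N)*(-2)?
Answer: 1484767/4 ≈ 3.7119e+5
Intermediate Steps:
Z(N) = -2*N² (Z(N) = N²*(-2) = -2*N²)
x(L) = -175/4 + L/4 (x(L) = -(175 - L)/4 = -175/4 + L/4)
x(Z(11)) - 1*(-371296) = (-175/4 + (-2*11²)/4) - 1*(-371296) = (-175/4 + (-2*121)/4) + 371296 = (-175/4 + (¼)*(-242)) + 371296 = (-175/4 - 121/2) + 371296 = -417/4 + 371296 = 1484767/4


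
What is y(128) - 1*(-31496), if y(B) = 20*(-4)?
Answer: 31416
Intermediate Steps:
y(B) = -80
y(128) - 1*(-31496) = -80 - 1*(-31496) = -80 + 31496 = 31416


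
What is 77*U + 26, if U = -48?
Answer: -3670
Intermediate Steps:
77*U + 26 = 77*(-48) + 26 = -3696 + 26 = -3670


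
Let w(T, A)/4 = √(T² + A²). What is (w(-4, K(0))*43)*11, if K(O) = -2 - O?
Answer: 3784*√5 ≈ 8461.3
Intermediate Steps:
w(T, A) = 4*√(A² + T²) (w(T, A) = 4*√(T² + A²) = 4*√(A² + T²))
(w(-4, K(0))*43)*11 = ((4*√((-2 - 1*0)² + (-4)²))*43)*11 = ((4*√((-2 + 0)² + 16))*43)*11 = ((4*√((-2)² + 16))*43)*11 = ((4*√(4 + 16))*43)*11 = ((4*√20)*43)*11 = ((4*(2*√5))*43)*11 = ((8*√5)*43)*11 = (344*√5)*11 = 3784*√5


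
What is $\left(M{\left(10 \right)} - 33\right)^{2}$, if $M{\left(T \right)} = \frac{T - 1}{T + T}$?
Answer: $\frac{423801}{400} \approx 1059.5$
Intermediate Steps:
$M{\left(T \right)} = \frac{-1 + T}{2 T}$
$\left(M{\left(10 \right)} - 33\right)^{2} = \left(\frac{-1 + 10}{2 \cdot 10} - 33\right)^{2} = \left(\frac{1}{2} \cdot \frac{1}{10} \cdot 9 - 33\right)^{2} = \left(\frac{9}{20} - 33\right)^{2} = \left(- \frac{651}{20}\right)^{2} = \frac{423801}{400}$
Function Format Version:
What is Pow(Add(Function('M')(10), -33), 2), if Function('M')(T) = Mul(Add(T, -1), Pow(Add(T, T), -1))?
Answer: Rational(423801, 400) ≈ 1059.5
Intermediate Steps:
Function('M')(T) = Mul(Rational(1, 2), Pow(T, -1), Add(-1, T)) (Function('M')(T) = Mul(Add(-1, T), Pow(Mul(2, T), -1)) = Mul(Add(-1, T), Mul(Rational(1, 2), Pow(T, -1))) = Mul(Rational(1, 2), Pow(T, -1), Add(-1, T)))
Pow(Add(Function('M')(10), -33), 2) = Pow(Add(Mul(Rational(1, 2), Pow(10, -1), Add(-1, 10)), -33), 2) = Pow(Add(Mul(Rational(1, 2), Rational(1, 10), 9), -33), 2) = Pow(Add(Rational(9, 20), -33), 2) = Pow(Rational(-651, 20), 2) = Rational(423801, 400)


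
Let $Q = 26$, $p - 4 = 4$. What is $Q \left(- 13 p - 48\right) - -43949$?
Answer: $39997$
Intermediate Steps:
$p = 8$ ($p = 4 + 4 = 8$)
$Q \left(- 13 p - 48\right) - -43949 = 26 \left(\left(-13\right) 8 - 48\right) - -43949 = 26 \left(-104 - 48\right) + 43949 = 26 \left(-152\right) + 43949 = -3952 + 43949 = 39997$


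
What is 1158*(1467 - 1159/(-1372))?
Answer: 1166038257/686 ≈ 1.6998e+6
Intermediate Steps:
1158*(1467 - 1159/(-1372)) = 1158*(1467 - 1159*(-1/1372)) = 1158*(1467 + 1159/1372) = 1158*(2013883/1372) = 1166038257/686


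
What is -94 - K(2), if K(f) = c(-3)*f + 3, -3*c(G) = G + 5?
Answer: -287/3 ≈ -95.667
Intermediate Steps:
c(G) = -5/3 - G/3 (c(G) = -(G + 5)/3 = -(5 + G)/3 = -5/3 - G/3)
K(f) = 3 - 2*f/3 (K(f) = (-5/3 - 1/3*(-3))*f + 3 = (-5/3 + 1)*f + 3 = -2*f/3 + 3 = 3 - 2*f/3)
-94 - K(2) = -94 - (3 - 2/3*2) = -94 - (3 - 4/3) = -94 - 1*5/3 = -94 - 5/3 = -287/3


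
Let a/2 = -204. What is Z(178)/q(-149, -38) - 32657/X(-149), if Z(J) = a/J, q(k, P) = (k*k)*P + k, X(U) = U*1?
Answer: 16459356803/75097043 ≈ 219.17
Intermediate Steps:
X(U) = U
a = -408 (a = 2*(-204) = -408)
q(k, P) = k + P*k² (q(k, P) = k²*P + k = P*k² + k = k + P*k²)
Z(J) = -408/J
Z(178)/q(-149, -38) - 32657/X(-149) = (-408/178)/((-149*(1 - 38*(-149)))) - 32657/(-149) = (-408*1/178)/((-149*(1 + 5662))) - 32657*(-1/149) = -204/(89*((-149*5663))) + 32657/149 = -204/89/(-843787) + 32657/149 = -204/89*(-1/843787) + 32657/149 = 204/75097043 + 32657/149 = 16459356803/75097043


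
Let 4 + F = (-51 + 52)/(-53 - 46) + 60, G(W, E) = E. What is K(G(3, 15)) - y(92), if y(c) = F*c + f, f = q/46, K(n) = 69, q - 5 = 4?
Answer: -23144641/4554 ≈ -5082.3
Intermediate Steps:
q = 9 (q = 5 + 4 = 9)
F = 5543/99 (F = -4 + ((-51 + 52)/(-53 - 46) + 60) = -4 + (1/(-99) + 60) = -4 + (1*(-1/99) + 60) = -4 + (-1/99 + 60) = -4 + 5939/99 = 5543/99 ≈ 55.990)
f = 9/46 ≈ 0.19565
y(c) = 9/46 + 5543*c/99 (y(c) = 5543*c/99 + 9/46 = 9/46 + 5543*c/99)
K(G(3, 15)) - y(92) = 69 - (9/46 + (5543/99)*92) = 69 - (9/46 + 509956/99) = 69 - 1*23458867/4554 = 69 - 23458867/4554 = -23144641/4554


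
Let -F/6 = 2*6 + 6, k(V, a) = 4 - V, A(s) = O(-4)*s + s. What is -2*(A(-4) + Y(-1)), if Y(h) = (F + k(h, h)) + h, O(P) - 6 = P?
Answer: 232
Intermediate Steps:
O(P) = 6 + P
A(s) = 3*s (A(s) = (6 - 4)*s + s = 2*s + s = 3*s)
F = -108 (F = -6*(2*6 + 6) = -6*(12 + 6) = -6*18 = -108)
Y(h) = -104 (Y(h) = (-108 + (4 - h)) + h = (-104 - h) + h = -104)
-2*(A(-4) + Y(-1)) = -2*(3*(-4) - 104) = -2*(-12 - 104) = -2*(-116) = 232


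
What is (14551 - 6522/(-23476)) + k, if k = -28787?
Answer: -167098907/11738 ≈ -14236.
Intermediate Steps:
(14551 - 6522/(-23476)) + k = (14551 - 6522/(-23476)) - 28787 = (14551 - 6522*(-1)/23476) - 28787 = (14551 - 1*(-3261/11738)) - 28787 = (14551 + 3261/11738) - 28787 = 170802899/11738 - 28787 = -167098907/11738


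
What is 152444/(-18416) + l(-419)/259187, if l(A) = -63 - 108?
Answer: -9878663041/1193296948 ≈ -8.2785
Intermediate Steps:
l(A) = -171
152444/(-18416) + l(-419)/259187 = 152444/(-18416) - 171/259187 = 152444*(-1/18416) - 171*1/259187 = -38111/4604 - 171/259187 = -9878663041/1193296948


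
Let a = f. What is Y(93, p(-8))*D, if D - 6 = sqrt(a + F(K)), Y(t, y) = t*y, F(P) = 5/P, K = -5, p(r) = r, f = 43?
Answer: -4464 - 744*sqrt(42) ≈ -9285.7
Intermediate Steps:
a = 43
D = 6 + sqrt(42) (D = 6 + sqrt(43 + 5/(-5)) = 6 + sqrt(43 + 5*(-1/5)) = 6 + sqrt(43 - 1) = 6 + sqrt(42) ≈ 12.481)
Y(93, p(-8))*D = (93*(-8))*(6 + sqrt(42)) = -744*(6 + sqrt(42)) = -4464 - 744*sqrt(42)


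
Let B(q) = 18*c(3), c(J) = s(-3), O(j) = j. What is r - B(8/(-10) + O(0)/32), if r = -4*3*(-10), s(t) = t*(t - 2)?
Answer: -150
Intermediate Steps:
s(t) = t*(-2 + t)
c(J) = 15 (c(J) = -3*(-2 - 3) = -3*(-5) = 15)
B(q) = 270 (B(q) = 18*15 = 270)
r = 120 (r = -12*(-10) = 120)
r - B(8/(-10) + O(0)/32) = 120 - 1*270 = 120 - 270 = -150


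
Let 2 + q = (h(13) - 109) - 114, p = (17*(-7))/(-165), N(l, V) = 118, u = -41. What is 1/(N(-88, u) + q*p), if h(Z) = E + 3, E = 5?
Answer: -165/6353 ≈ -0.025972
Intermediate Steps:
h(Z) = 8 (h(Z) = 5 + 3 = 8)
p = 119/165 (p = -119*(-1/165) = 119/165 ≈ 0.72121)
q = -217 (q = -2 + ((8 - 109) - 114) = -2 + (-101 - 114) = -2 - 215 = -217)
1/(N(-88, u) + q*p) = 1/(118 - 217*119/165) = 1/(118 - 25823/165) = 1/(-6353/165) = -165/6353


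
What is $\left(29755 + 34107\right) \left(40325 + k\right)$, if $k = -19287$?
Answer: $1343528756$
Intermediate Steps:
$\left(29755 + 34107\right) \left(40325 + k\right) = \left(29755 + 34107\right) \left(40325 - 19287\right) = 63862 \cdot 21038 = 1343528756$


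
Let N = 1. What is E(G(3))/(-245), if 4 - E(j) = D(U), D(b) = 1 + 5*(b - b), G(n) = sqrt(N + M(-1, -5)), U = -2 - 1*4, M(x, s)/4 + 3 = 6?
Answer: -3/245 ≈ -0.012245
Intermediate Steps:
M(x, s) = 12 (M(x, s) = -12 + 4*6 = -12 + 24 = 12)
U = -6 (U = -2 - 4 = -6)
G(n) = sqrt(13) (G(n) = sqrt(1 + 12) = sqrt(13))
D(b) = 1 (D(b) = 1 + 5*0 = 1 + 0 = 1)
E(j) = 3 (E(j) = 4 - 1*1 = 4 - 1 = 3)
E(G(3))/(-245) = 3/(-245) = 3*(-1/245) = -3/245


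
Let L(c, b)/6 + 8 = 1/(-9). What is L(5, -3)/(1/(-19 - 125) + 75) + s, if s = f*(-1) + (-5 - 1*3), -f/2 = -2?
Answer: -136596/10799 ≈ -12.649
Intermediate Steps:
f = 4 (f = -2*(-2) = 4)
L(c, b) = -146/3 (L(c, b) = -48 + 6/(-9) = -48 + 6*(-⅑) = -48 - ⅔ = -146/3)
s = -12 (s = 4*(-1) + (-5 - 1*3) = -4 + (-5 - 3) = -4 - 8 = -12)
L(5, -3)/(1/(-19 - 125) + 75) + s = -146/3/(1/(-19 - 125) + 75) - 12 = -146/3/(1/(-144) + 75) - 12 = -146/3/(-1/144 + 75) - 12 = -146/3/(10799/144) - 12 = (144/10799)*(-146/3) - 12 = -7008/10799 - 12 = -136596/10799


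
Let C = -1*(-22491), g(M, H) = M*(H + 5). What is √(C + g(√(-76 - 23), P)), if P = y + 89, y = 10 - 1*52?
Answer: √(22491 + 156*I*√11) ≈ 149.98 + 1.725*I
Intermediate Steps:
y = -42 (y = 10 - 52 = -42)
P = 47 (P = -42 + 89 = 47)
g(M, H) = M*(5 + H)
C = 22491
√(C + g(√(-76 - 23), P)) = √(22491 + √(-76 - 23)*(5 + 47)) = √(22491 + √(-99)*52) = √(22491 + (3*I*√11)*52) = √(22491 + 156*I*√11)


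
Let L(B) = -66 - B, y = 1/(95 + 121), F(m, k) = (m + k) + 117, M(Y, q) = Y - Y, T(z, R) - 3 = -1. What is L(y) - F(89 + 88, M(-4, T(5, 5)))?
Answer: -77761/216 ≈ -360.00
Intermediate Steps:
T(z, R) = 2 (T(z, R) = 3 - 1 = 2)
M(Y, q) = 0
F(m, k) = 117 + k + m (F(m, k) = (k + m) + 117 = 117 + k + m)
y = 1/216 ≈ 0.0046296
L(y) - F(89 + 88, M(-4, T(5, 5))) = (-66 - 1*1/216) - (117 + 0 + (89 + 88)) = (-66 - 1/216) - (117 + 0 + 177) = -14257/216 - 1*294 = -14257/216 - 294 = -77761/216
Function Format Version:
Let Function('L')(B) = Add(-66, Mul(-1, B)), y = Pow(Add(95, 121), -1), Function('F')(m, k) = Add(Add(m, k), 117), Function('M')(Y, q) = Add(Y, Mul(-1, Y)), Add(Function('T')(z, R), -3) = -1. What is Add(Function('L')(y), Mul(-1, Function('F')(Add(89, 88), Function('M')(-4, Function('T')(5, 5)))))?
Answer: Rational(-77761, 216) ≈ -360.00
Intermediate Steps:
Function('T')(z, R) = 2 (Function('T')(z, R) = Add(3, -1) = 2)
Function('M')(Y, q) = 0
Function('F')(m, k) = Add(117, k, m) (Function('F')(m, k) = Add(Add(k, m), 117) = Add(117, k, m))
y = Rational(1, 216) (y = Pow(216, -1) = Rational(1, 216) ≈ 0.0046296)
Add(Function('L')(y), Mul(-1, Function('F')(Add(89, 88), Function('M')(-4, Function('T')(5, 5))))) = Add(Add(-66, Mul(-1, Rational(1, 216))), Mul(-1, Add(117, 0, Add(89, 88)))) = Add(Add(-66, Rational(-1, 216)), Mul(-1, Add(117, 0, 177))) = Add(Rational(-14257, 216), Mul(-1, 294)) = Add(Rational(-14257, 216), -294) = Rational(-77761, 216)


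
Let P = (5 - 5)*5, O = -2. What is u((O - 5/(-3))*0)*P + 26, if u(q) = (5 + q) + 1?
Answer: 26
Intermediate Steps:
P = 0 (P = 0*5 = 0)
u(q) = 6 + q
u((O - 5/(-3))*0)*P + 26 = (6 + (-2 - 5/(-3))*0)*0 + 26 = (6 + (-2 - 5*(-⅓))*0)*0 + 26 = (6 + (-2 + 5/3)*0)*0 + 26 = (6 - ⅓*0)*0 + 26 = (6 + 0)*0 + 26 = 6*0 + 26 = 0 + 26 = 26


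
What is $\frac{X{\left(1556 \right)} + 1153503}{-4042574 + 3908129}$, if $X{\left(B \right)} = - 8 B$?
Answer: $- \frac{228211}{26889} \approx -8.4872$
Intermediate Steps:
$\frac{X{\left(1556 \right)} + 1153503}{-4042574 + 3908129} = \frac{\left(-8\right) 1556 + 1153503}{-4042574 + 3908129} = \frac{-12448 + 1153503}{-134445} = 1141055 \left(- \frac{1}{134445}\right) = - \frac{228211}{26889}$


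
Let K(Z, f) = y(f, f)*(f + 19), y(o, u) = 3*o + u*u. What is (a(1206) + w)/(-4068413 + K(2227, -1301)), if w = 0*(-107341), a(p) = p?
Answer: -402/722993083 ≈ -5.5602e-7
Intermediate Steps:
y(o, u) = u² + 3*o (y(o, u) = 3*o + u² = u² + 3*o)
K(Z, f) = (19 + f)*(f² + 3*f) (K(Z, f) = (f² + 3*f)*(f + 19) = (f² + 3*f)*(19 + f) = (19 + f)*(f² + 3*f))
w = 0
(a(1206) + w)/(-4068413 + K(2227, -1301)) = (1206 + 0)/(-4068413 - 1301*(3 - 1301)*(19 - 1301)) = 1206/(-4068413 - 1301*(-1298)*(-1282)) = 1206/(-4068413 - 2164910836) = 1206/(-2168979249) = 1206*(-1/2168979249) = -402/722993083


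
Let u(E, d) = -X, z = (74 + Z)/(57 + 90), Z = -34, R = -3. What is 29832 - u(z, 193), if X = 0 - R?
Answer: 29835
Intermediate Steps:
X = 3 (X = 0 - 1*(-3) = 0 + 3 = 3)
z = 40/147 (z = (74 - 34)/(57 + 90) = 40/147 ≈ 0.27211)
u(E, d) = -3 (u(E, d) = -1*3 = -3)
29832 - u(z, 193) = 29832 - 1*(-3) = 29832 + 3 = 29835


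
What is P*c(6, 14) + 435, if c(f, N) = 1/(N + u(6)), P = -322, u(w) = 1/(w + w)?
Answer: 69651/169 ≈ 412.14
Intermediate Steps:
u(w) = 1/(2*w)
c(f, N) = 1/(1/12 + N) (c(f, N) = 1/(N + (½)/6) = 1/(N + (½)*(⅙)) = 1/(N + 1/12) = 1/(1/12 + N))
P*c(6, 14) + 435 = -3864/(1 + 12*14) + 435 = -3864/(1 + 168) + 435 = -3864/169 + 435 = 69651/169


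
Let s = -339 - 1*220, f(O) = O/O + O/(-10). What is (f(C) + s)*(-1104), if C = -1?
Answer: 3079608/5 ≈ 6.1592e+5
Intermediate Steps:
f(O) = 1 - O/10 (f(O) = 1 + O*(-1/10) = 1 - O/10)
s = -559 (s = -339 - 220 = -559)
(f(C) + s)*(-1104) = ((1 - 1/10*(-1)) - 559)*(-1104) = ((1 + 1/10) - 559)*(-1104) = (11/10 - 559)*(-1104) = -5579/10*(-1104) = 3079608/5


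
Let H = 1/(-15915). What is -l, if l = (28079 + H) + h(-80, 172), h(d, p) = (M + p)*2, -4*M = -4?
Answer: -452383874/15915 ≈ -28425.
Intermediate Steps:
M = 1 (M = -¼*(-4) = 1)
h(d, p) = 2 + 2*p (h(d, p) = (1 + p)*2 = 2 + 2*p)
H = -1/15915 ≈ -6.2834e-5
l = 452383874/15915 (l = (28079 - 1/15915) + (2 + 2*172) = 446877284/15915 + (2 + 344) = 446877284/15915 + 346 = 452383874/15915 ≈ 28425.)
-l = -1*452383874/15915 = -452383874/15915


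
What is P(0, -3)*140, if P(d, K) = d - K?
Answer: 420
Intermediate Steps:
P(0, -3)*140 = (0 - 1*(-3))*140 = (0 + 3)*140 = 3*140 = 420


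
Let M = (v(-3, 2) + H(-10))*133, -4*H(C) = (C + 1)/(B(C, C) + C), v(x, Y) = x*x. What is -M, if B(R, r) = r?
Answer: -94563/80 ≈ -1182.0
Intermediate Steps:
v(x, Y) = x²
H(C) = -(1 + C)/(8*C) (H(C) = -(C + 1)/(4*(C + C)) = -(1 + C)/(4*(2*C)) = -(1 + C)*1/(2*C)/4 = -(1 + C)/(8*C))
M = 94563/80 (M = ((-3)² + (⅛)*(-1 - 1*(-10))/(-10))*133 = (9 + (⅛)*(-⅒)*(-1 + 10))*133 = (9 + (⅛)*(-⅒)*9)*133 = (9 - 9/80)*133 = (711/80)*133 = 94563/80 ≈ 1182.0)
-M = -1*94563/80 = -94563/80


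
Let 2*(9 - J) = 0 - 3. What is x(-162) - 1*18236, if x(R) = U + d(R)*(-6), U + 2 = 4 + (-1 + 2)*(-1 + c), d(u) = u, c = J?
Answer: -34505/2 ≈ -17253.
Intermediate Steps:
J = 21/2 (J = 9 - (0 - 3)/2 = 9 - 1/2*(-3) = 9 + 3/2 = 21/2 ≈ 10.500)
c = 21/2 ≈ 10.500
U = 23/2 (U = -2 + (4 + (-1 + 2)*(-1 + 21/2)) = -2 + (4 + 1*(19/2)) = -2 + (4 + 19/2) = -2 + 27/2 = 23/2 ≈ 11.500)
x(R) = 23/2 - 6*R (x(R) = 23/2 + R*(-6) = 23/2 - 6*R)
x(-162) - 1*18236 = (23/2 - 6*(-162)) - 1*18236 = (23/2 + 972) - 18236 = 1967/2 - 18236 = -34505/2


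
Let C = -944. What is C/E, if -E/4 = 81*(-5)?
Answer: -236/405 ≈ -0.58272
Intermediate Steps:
E = 1620 (E = -324*(-5) = -4*(-405) = 1620)
C/E = -944/1620 = -944*1/1620 = -236/405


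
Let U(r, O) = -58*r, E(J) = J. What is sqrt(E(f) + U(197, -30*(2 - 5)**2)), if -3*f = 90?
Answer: 8*I*sqrt(179) ≈ 107.03*I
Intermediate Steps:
f = -30 (f = -1/3*90 = -30)
sqrt(E(f) + U(197, -30*(2 - 5)**2)) = sqrt(-30 - 58*197) = sqrt(-30 - 11426) = sqrt(-11456) = 8*I*sqrt(179)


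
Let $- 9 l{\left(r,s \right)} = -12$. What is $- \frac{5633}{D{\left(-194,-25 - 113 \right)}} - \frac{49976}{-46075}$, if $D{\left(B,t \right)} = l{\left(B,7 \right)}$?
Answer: $- \frac{778421521}{184300} \approx -4223.7$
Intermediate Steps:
$l{\left(r,s \right)} = \frac{4}{3}$ ($l{\left(r,s \right)} = \left(- \frac{1}{9}\right) \left(-12\right) = \frac{4}{3}$)
$D{\left(B,t \right)} = \frac{4}{3}$
$- \frac{5633}{D{\left(-194,-25 - 113 \right)}} - \frac{49976}{-46075} = - \frac{5633}{\frac{4}{3}} - \frac{49976}{-46075} = \left(-5633\right) \frac{3}{4} - - \frac{49976}{46075} = - \frac{16899}{4} + \frac{49976}{46075} = - \frac{778421521}{184300}$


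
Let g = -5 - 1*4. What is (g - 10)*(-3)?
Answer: 57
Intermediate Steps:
g = -9 (g = -5 - 4 = -9)
(g - 10)*(-3) = (-9 - 10)*(-3) = -19*(-3) = 57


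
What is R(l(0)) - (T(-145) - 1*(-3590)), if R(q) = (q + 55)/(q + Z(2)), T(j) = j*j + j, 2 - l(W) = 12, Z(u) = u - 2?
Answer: -48949/2 ≈ -24475.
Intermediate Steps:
Z(u) = -2 + u
l(W) = -10 (l(W) = 2 - 1*12 = 2 - 12 = -10)
T(j) = j + j² (T(j) = j² + j = j + j²)
R(q) = (55 + q)/q (R(q) = (q + 55)/(q + (-2 + 2)) = (55 + q)/(q + 0) = (55 + q)/q)
R(l(0)) - (T(-145) - 1*(-3590)) = (55 - 10)/(-10) - (-145*(1 - 145) - 1*(-3590)) = -⅒*45 - (-145*(-144) + 3590) = -9/2 - (20880 + 3590) = -9/2 - 1*24470 = -9/2 - 24470 = -48949/2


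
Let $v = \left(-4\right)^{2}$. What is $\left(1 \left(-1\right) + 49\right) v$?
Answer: $768$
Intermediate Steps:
$v = 16$
$\left(1 \left(-1\right) + 49\right) v = \left(1 \left(-1\right) + 49\right) 16 = \left(-1 + 49\right) 16 = 48 \cdot 16 = 768$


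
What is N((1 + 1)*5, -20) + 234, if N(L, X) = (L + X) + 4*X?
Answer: 144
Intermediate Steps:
N(L, X) = L + 5*X
N((1 + 1)*5, -20) + 234 = ((1 + 1)*5 + 5*(-20)) + 234 = (2*5 - 100) + 234 = (10 - 100) + 234 = -90 + 234 = 144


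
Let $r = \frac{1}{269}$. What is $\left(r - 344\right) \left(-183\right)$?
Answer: $\frac{16933905}{269} \approx 62951.0$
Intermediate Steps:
$r = \frac{1}{269} \approx 0.0037175$
$\left(r - 344\right) \left(-183\right) = \left(\frac{1}{269} - 344\right) \left(-183\right) = \left(- \frac{92535}{269}\right) \left(-183\right) = \frac{16933905}{269}$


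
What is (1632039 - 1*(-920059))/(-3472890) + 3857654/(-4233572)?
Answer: -6050424658529/3675682465770 ≈ -1.6461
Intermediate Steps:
(1632039 - 1*(-920059))/(-3472890) + 3857654/(-4233572) = (1632039 + 920059)*(-1/3472890) + 3857654*(-1/4233572) = 2552098*(-1/3472890) - 1928827/2116786 = -1276049/1736445 - 1928827/2116786 = -6050424658529/3675682465770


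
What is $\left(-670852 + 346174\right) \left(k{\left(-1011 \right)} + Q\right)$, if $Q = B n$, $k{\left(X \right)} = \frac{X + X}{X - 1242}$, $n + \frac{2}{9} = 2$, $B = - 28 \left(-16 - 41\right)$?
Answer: $- \frac{692054836684}{751} \approx -9.2151 \cdot 10^{8}$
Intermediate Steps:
$B = 1596$ ($B = \left(-28\right) \left(-57\right) = 1596$)
$n = \frac{16}{9}$ ($n = - \frac{2}{9} + 2 = \frac{16}{9} \approx 1.7778$)
$k{\left(X \right)} = \frac{2 X}{-1242 + X}$
$Q = \frac{8512}{3}$ ($Q = 1596 \cdot \frac{16}{9} = \frac{8512}{3} \approx 2837.3$)
$\left(-670852 + 346174\right) \left(k{\left(-1011 \right)} + Q\right) = \left(-670852 + 346174\right) \left(2 \left(-1011\right) \frac{1}{-1242 - 1011} + \frac{8512}{3}\right) = - 324678 \left(2 \left(-1011\right) \frac{1}{-2253} + \frac{8512}{3}\right) = - 324678 \left(2 \left(-1011\right) \left(- \frac{1}{2253}\right) + \frac{8512}{3}\right) = - 324678 \left(\frac{674}{751} + \frac{8512}{3}\right) = \left(-324678\right) \frac{6394534}{2253} = - \frac{692054836684}{751}$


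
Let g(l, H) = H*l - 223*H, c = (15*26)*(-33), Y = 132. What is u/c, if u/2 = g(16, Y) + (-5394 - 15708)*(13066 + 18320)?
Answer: 73592744/715 ≈ 1.0293e+5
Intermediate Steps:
c = -12870 (c = 390*(-33) = -12870)
g(l, H) = -223*H + H*l
u = -1324669392 (u = 2*(132*(-223 + 16) + (-5394 - 15708)*(13066 + 18320)) = 2*(132*(-207) - 21102*31386) = 2*(-27324 - 662307372) = 2*(-662334696) = -1324669392)
u/c = -1324669392/(-12870) = -1324669392*(-1/12870) = 73592744/715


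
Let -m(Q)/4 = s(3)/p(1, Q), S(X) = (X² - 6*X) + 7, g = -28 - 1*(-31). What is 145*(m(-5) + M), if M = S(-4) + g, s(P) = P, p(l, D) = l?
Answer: 5510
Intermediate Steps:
g = 3 (g = -28 + 31 = 3)
S(X) = 7 + X² - 6*X
M = 50 (M = (7 + (-4)² - 6*(-4)) + 3 = (7 + 16 + 24) + 3 = 47 + 3 = 50)
m(Q) = -12 (m(Q) = -12/1 = -12)
145*(m(-5) + M) = 145*(-12 + 50) = 145*38 = 5510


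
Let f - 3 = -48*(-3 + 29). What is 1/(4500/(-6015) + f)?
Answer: -401/499545 ≈ -0.00080273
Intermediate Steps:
f = -1245 (f = 3 - 48*(-3 + 29) = 3 - 48*26 = 3 - 1248 = -1245)
1/(4500/(-6015) + f) = 1/(4500/(-6015) - 1245) = 1/(4500*(-1/6015) - 1245) = 1/(-300/401 - 1245) = 1/(-499545/401) = -401/499545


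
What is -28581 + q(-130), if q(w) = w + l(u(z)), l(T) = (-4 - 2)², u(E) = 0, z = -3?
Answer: -28675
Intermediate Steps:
l(T) = 36 (l(T) = (-6)² = 36)
q(w) = 36 + w (q(w) = w + 36 = 36 + w)
-28581 + q(-130) = -28581 + (36 - 130) = -28581 - 94 = -28675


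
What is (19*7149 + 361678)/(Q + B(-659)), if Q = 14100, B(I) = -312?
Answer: 497509/13788 ≈ 36.083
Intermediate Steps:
(19*7149 + 361678)/(Q + B(-659)) = (19*7149 + 361678)/(14100 - 312) = (135831 + 361678)/13788 = 497509*(1/13788) = 497509/13788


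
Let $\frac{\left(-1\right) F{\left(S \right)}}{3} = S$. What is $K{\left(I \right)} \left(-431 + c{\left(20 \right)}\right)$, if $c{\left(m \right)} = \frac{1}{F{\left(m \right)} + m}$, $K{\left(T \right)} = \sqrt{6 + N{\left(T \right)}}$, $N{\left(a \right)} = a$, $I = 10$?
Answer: $- \frac{17241}{10} \approx -1724.1$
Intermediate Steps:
$F{\left(S \right)} = - 3 S$
$K{\left(T \right)} = \sqrt{6 + T}$
$c{\left(m \right)} = - \frac{1}{2 m}$ ($c{\left(m \right)} = \frac{1}{- 3 m + m} = \frac{1}{\left(-2\right) m} = - \frac{1}{2 m}$)
$K{\left(I \right)} \left(-431 + c{\left(20 \right)}\right) = \sqrt{6 + 10} \left(-431 - \frac{1}{2 \cdot 20}\right) = \sqrt{16} \left(-431 - \frac{1}{40}\right) = 4 \left(-431 - \frac{1}{40}\right) = 4 \left(- \frac{17241}{40}\right) = - \frac{17241}{10}$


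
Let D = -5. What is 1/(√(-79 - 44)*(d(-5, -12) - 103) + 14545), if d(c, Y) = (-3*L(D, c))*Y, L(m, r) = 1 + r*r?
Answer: 14545/296905372 - 833*I*√123/296905372 ≈ 4.8989e-5 - 3.1116e-5*I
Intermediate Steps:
L(m, r) = 1 + r²
d(c, Y) = Y*(-3 - 3*c²) (d(c, Y) = (-3*(1 + c²))*Y = (-3 - 3*c²)*Y = Y*(-3 - 3*c²))
1/(√(-79 - 44)*(d(-5, -12) - 103) + 14545) = 1/(√(-79 - 44)*(-3*(-12)*(1 + (-5)²) - 103) + 14545) = 1/(√(-123)*(-3*(-12)*(1 + 25) - 103) + 14545) = 1/((I*√123)*(-3*(-12)*26 - 103) + 14545) = 1/((I*√123)*(936 - 103) + 14545) = 1/((I*√123)*833 + 14545) = 1/(833*I*√123 + 14545) = 1/(14545 + 833*I*√123)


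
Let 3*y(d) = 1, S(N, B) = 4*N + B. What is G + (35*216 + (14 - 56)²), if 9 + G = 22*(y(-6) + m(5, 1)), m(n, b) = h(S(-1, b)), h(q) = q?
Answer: 27769/3 ≈ 9256.3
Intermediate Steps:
S(N, B) = B + 4*N
y(d) = ⅓ (y(d) = (⅓)*1 = ⅓)
m(n, b) = -4 + b (m(n, b) = b + 4*(-1) = b - 4 = -4 + b)
G = -203/3 (G = -9 + 22*(⅓ + (-4 + 1)) = -9 + 22*(⅓ - 3) = -9 + 22*(-8/3) = -9 - 176/3 = -203/3 ≈ -67.667)
G + (35*216 + (14 - 56)²) = -203/3 + (35*216 + (14 - 56)²) = -203/3 + (7560 + (-42)²) = -203/3 + (7560 + 1764) = -203/3 + 9324 = 27769/3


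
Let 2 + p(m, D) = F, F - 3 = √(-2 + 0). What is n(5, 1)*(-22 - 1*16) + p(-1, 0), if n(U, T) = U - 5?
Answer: 1 + I*√2 ≈ 1.0 + 1.4142*I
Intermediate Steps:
n(U, T) = -5 + U
F = 3 + I*√2 (F = 3 + √(-2 + 0) = 3 + √(-2) = 3 + I*√2 ≈ 3.0 + 1.4142*I)
p(m, D) = 1 + I*√2 (p(m, D) = -2 + (3 + I*√2) = 1 + I*√2)
n(5, 1)*(-22 - 1*16) + p(-1, 0) = (-5 + 5)*(-22 - 1*16) + (1 + I*√2) = 0*(-22 - 16) + (1 + I*√2) = 0*(-38) + (1 + I*√2) = 0 + (1 + I*√2) = 1 + I*√2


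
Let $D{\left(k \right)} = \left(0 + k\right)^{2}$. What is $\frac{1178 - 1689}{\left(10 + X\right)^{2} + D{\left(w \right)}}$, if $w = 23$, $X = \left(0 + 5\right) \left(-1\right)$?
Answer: $- \frac{511}{554} \approx -0.92238$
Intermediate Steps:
$X = -5$ ($X = 5 \left(-1\right) = -5$)
$D{\left(k \right)} = k^{2}$
$\frac{1178 - 1689}{\left(10 + X\right)^{2} + D{\left(w \right)}} = \frac{1178 - 1689}{\left(10 - 5\right)^{2} + 23^{2}} = - \frac{511}{5^{2} + 529} = - \frac{511}{25 + 529} = - \frac{511}{554}$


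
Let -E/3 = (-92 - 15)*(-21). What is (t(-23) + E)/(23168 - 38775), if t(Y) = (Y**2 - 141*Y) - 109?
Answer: 3078/15607 ≈ 0.19722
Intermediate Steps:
E = -6741 (E = -3*(-92 - 15)*(-21) = -(-321)*(-21) = -3*2247 = -6741)
t(Y) = -109 + Y**2 - 141*Y
(t(-23) + E)/(23168 - 38775) = ((-109 + (-23)**2 - 141*(-23)) - 6741)/(23168 - 38775) = ((-109 + 529 + 3243) - 6741)/(-15607) = (3663 - 6741)*(-1/15607) = -3078*(-1/15607) = 3078/15607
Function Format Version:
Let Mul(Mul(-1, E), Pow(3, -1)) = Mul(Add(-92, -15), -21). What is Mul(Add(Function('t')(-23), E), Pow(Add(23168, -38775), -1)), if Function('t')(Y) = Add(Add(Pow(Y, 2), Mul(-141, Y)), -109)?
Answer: Rational(3078, 15607) ≈ 0.19722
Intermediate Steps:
E = -6741 (E = Mul(-3, Mul(Add(-92, -15), -21)) = Mul(-3, Mul(-107, -21)) = Mul(-3, 2247) = -6741)
Function('t')(Y) = Add(-109, Pow(Y, 2), Mul(-141, Y))
Mul(Add(Function('t')(-23), E), Pow(Add(23168, -38775), -1)) = Mul(Add(Add(-109, Pow(-23, 2), Mul(-141, -23)), -6741), Pow(Add(23168, -38775), -1)) = Mul(Add(Add(-109, 529, 3243), -6741), Pow(-15607, -1)) = Mul(Add(3663, -6741), Rational(-1, 15607)) = Mul(-3078, Rational(-1, 15607)) = Rational(3078, 15607)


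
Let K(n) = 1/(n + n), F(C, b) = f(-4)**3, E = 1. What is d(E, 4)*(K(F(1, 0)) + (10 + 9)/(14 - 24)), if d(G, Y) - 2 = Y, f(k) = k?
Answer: -3663/320 ≈ -11.447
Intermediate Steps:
F(C, b) = -64 (F(C, b) = (-4)**3 = -64)
d(G, Y) = 2 + Y
K(n) = 1/(2*n)
d(E, 4)*(K(F(1, 0)) + (10 + 9)/(14 - 24)) = (2 + 4)*((1/2)/(-64) + (10 + 9)/(14 - 24)) = 6*((1/2)*(-1/64) + 19/(-10)) = 6*(-1/128 + 19*(-1/10)) = 6*(-1/128 - 19/10) = 6*(-1221/640) = -3663/320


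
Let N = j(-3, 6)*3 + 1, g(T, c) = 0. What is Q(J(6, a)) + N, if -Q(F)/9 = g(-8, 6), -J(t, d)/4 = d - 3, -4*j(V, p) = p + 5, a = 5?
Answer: -29/4 ≈ -7.2500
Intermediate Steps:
j(V, p) = -5/4 - p/4 (j(V, p) = -(p + 5)/4 = -(5 + p)/4 = -5/4 - p/4)
J(t, d) = 12 - 4*d (J(t, d) = -4*(d - 3) = -4*(-3 + d) = 12 - 4*d)
Q(F) = 0 (Q(F) = -9*0 = 0)
N = -29/4 (N = (-5/4 - ¼*6)*3 + 1 = (-5/4 - 3/2)*3 + 1 = -11/4*3 + 1 = -33/4 + 1 = -29/4 ≈ -7.2500)
Q(J(6, a)) + N = 0 - 29/4 = -29/4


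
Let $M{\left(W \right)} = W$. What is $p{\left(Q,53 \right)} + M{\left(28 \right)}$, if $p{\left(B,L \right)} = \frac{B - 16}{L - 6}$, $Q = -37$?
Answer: $\frac{1263}{47} \approx 26.872$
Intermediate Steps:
$p{\left(B,L \right)} = \frac{-16 + B}{-6 + L}$
$p{\left(Q,53 \right)} + M{\left(28 \right)} = \frac{-16 - 37}{-6 + 53} + 28 = \frac{1}{47} \left(-53\right) + 28 = - \frac{53}{47} + 28 = \frac{1263}{47}$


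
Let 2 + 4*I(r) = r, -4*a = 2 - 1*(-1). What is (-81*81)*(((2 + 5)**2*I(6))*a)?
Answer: 964467/4 ≈ 2.4112e+5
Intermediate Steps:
a = -3/4 (a = -(2 - 1*(-1))/4 = -(2 + 1)/4 = -1/4*3 = -3/4 ≈ -0.75000)
I(r) = -1/2 + r/4
(-81*81)*(((2 + 5)**2*I(6))*a) = (-81*81)*(((2 + 5)**2*(-1/2 + (1/4)*6))*(-3/4)) = -6561*7**2*(-1/2 + 3/2)*(-3)/4 = -6561*49*1*(-3)/4 = -321489*(-3)/4 = -6561*(-147/4) = 964467/4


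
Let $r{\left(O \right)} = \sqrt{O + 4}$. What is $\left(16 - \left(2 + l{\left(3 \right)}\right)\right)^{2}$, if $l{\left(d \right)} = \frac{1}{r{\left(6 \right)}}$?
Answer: $\frac{\left(140 - \sqrt{10}\right)^{2}}{100} \approx 187.25$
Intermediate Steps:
$r{\left(O \right)} = \sqrt{4 + O}$
$l{\left(d \right)} = \frac{\sqrt{10}}{10}$ ($l{\left(d \right)} = \frac{1}{\sqrt{4 + 6}} = \frac{1}{\sqrt{10}} = \frac{\sqrt{10}}{10}$)
$\left(16 - \left(2 + l{\left(3 \right)}\right)\right)^{2} = \left(16 - \left(2 + \frac{\sqrt{10}}{10}\right)\right)^{2} = \left(14 - \frac{\sqrt{10}}{10}\right)^{2}$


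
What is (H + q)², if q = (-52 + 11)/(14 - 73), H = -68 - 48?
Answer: 46280809/3481 ≈ 13295.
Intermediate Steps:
H = -116
q = 41/59 (q = -41/(-59) = -41*(-1/59) = 41/59 ≈ 0.69491)
(H + q)² = (-116 + 41/59)² = (-6803/59)² = 46280809/3481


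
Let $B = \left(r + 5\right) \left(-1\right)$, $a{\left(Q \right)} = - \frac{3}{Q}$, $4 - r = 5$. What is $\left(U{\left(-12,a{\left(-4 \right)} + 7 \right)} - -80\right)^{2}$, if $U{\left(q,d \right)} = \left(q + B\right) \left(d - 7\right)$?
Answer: $4624$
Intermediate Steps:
$r = -1$ ($r = 4 - 5 = -1$)
$B = -4$ ($B = \left(-1 + 5\right) \left(-1\right) = 4 \left(-1\right) = -4$)
$U{\left(q,d \right)} = \left(-7 + d\right) \left(-4 + q\right)$ ($U{\left(q,d \right)} = \left(q - 4\right) \left(d - 7\right) = \left(-4 + q\right) \left(-7 + d\right) = \left(-7 + d\right) \left(-4 + q\right)$)
$\left(U{\left(-12,a{\left(-4 \right)} + 7 \right)} - -80\right)^{2} = \left(\left(28 - -84 - 4 \left(- \frac{3}{-4} + 7\right) + \left(- \frac{3}{-4} + 7\right) \left(-12\right)\right) - -80\right)^{2} = \left(\left(28 + 84 - 4 \left(\left(-3\right) \left(- \frac{1}{4}\right) + 7\right) + \left(\left(-3\right) \left(- \frac{1}{4}\right) + 7\right) \left(-12\right)\right) + 80\right)^{2} = \left(\left(28 + 84 - 4 \left(\frac{3}{4} + 7\right) + \left(\frac{3}{4} + 7\right) \left(-12\right)\right) + 80\right)^{2} = \left(\left(28 + 84 - 31 + \frac{31}{4} \left(-12\right)\right) + 80\right)^{2} = \left(\left(28 + 84 - 31 - 93\right) + 80\right)^{2} = \left(-12 + 80\right)^{2} = 68^{2} = 4624$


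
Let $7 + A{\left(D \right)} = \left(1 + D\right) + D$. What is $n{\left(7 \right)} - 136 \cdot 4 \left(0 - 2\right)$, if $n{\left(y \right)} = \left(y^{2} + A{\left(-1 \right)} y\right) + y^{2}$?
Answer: $1130$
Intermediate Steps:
$A{\left(D \right)} = -6 + 2 D$ ($A{\left(D \right)} = -7 + \left(\left(1 + D\right) + D\right) = -7 + \left(1 + 2 D\right) = -6 + 2 D$)
$n{\left(y \right)} = - 8 y + 2 y^{2}$ ($n{\left(y \right)} = \left(y^{2} + \left(-6 + 2 \left(-1\right)\right) y\right) + y^{2} = \left(y^{2} + \left(-6 - 2\right) y\right) + y^{2} = \left(y^{2} - 8 y\right) + y^{2} = - 8 y + 2 y^{2}$)
$n{\left(7 \right)} - 136 \cdot 4 \left(0 - 2\right) = 2 \cdot 7 \left(-4 + 7\right) - 136 \cdot 4 \left(0 - 2\right) = 2 \cdot 7 \cdot 3 - 136 \cdot 4 \left(-2\right) = 42 - -1088 = 42 + 1088 = 1130$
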